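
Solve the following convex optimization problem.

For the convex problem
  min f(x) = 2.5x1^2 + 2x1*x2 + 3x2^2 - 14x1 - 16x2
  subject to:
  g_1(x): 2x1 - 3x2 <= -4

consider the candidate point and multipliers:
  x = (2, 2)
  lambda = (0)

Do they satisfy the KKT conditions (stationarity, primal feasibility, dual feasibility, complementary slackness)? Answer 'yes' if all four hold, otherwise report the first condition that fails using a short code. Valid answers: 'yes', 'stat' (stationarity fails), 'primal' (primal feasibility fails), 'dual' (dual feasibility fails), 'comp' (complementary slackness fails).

Gradient of f: grad f(x) = Q x + c = (0, 0)
Constraint values g_i(x) = a_i^T x - b_i:
  g_1((2, 2)) = 2
Stationarity residual: grad f(x) + sum_i lambda_i a_i = (0, 0)
  -> stationarity OK
Primal feasibility (all g_i <= 0): FAILS
Dual feasibility (all lambda_i >= 0): OK
Complementary slackness (lambda_i * g_i(x) = 0 for all i): OK

Verdict: the first failing condition is primal_feasibility -> primal.

primal


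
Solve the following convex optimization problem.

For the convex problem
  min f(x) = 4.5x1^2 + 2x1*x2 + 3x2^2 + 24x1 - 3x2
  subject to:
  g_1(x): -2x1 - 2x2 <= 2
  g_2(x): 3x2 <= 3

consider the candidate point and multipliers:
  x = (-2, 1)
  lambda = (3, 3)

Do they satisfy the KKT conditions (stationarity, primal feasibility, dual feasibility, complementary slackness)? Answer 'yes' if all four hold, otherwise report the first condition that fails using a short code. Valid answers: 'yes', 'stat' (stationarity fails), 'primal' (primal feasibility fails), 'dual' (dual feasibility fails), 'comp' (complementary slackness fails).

Gradient of f: grad f(x) = Q x + c = (8, -1)
Constraint values g_i(x) = a_i^T x - b_i:
  g_1((-2, 1)) = 0
  g_2((-2, 1)) = 0
Stationarity residual: grad f(x) + sum_i lambda_i a_i = (2, 2)
  -> stationarity FAILS
Primal feasibility (all g_i <= 0): OK
Dual feasibility (all lambda_i >= 0): OK
Complementary slackness (lambda_i * g_i(x) = 0 for all i): OK

Verdict: the first failing condition is stationarity -> stat.

stat


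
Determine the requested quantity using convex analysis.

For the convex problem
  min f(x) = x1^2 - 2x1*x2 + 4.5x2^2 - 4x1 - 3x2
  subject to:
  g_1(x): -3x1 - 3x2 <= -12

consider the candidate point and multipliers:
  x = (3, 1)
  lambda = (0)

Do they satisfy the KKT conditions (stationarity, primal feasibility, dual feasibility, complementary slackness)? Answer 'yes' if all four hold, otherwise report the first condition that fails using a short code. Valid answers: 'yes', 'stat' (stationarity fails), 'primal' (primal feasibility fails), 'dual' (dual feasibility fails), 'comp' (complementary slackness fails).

Gradient of f: grad f(x) = Q x + c = (0, 0)
Constraint values g_i(x) = a_i^T x - b_i:
  g_1((3, 1)) = 0
Stationarity residual: grad f(x) + sum_i lambda_i a_i = (0, 0)
  -> stationarity OK
Primal feasibility (all g_i <= 0): OK
Dual feasibility (all lambda_i >= 0): OK
Complementary slackness (lambda_i * g_i(x) = 0 for all i): OK

Verdict: yes, KKT holds.

yes


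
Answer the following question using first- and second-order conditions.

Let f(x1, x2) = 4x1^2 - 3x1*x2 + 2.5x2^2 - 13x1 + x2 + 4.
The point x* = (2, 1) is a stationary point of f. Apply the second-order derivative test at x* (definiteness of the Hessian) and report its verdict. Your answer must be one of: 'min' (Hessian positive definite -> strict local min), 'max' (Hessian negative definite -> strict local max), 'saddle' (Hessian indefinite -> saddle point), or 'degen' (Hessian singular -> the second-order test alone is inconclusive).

Compute the Hessian H = grad^2 f:
  H = [[8, -3], [-3, 5]]
Verify stationarity: grad f(x*) = H x* + g = (0, 0).
Eigenvalues of H: 3.1459, 9.8541.
Both eigenvalues > 0, so H is positive definite -> x* is a strict local min.

min


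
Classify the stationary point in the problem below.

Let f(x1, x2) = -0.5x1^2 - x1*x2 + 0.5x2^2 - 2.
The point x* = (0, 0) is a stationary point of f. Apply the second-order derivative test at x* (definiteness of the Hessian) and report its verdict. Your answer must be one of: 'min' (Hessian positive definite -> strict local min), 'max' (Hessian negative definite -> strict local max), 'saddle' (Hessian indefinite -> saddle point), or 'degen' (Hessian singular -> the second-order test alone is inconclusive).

Compute the Hessian H = grad^2 f:
  H = [[-1, -1], [-1, 1]]
Verify stationarity: grad f(x*) = H x* + g = (0, 0).
Eigenvalues of H: -1.4142, 1.4142.
Eigenvalues have mixed signs, so H is indefinite -> x* is a saddle point.

saddle


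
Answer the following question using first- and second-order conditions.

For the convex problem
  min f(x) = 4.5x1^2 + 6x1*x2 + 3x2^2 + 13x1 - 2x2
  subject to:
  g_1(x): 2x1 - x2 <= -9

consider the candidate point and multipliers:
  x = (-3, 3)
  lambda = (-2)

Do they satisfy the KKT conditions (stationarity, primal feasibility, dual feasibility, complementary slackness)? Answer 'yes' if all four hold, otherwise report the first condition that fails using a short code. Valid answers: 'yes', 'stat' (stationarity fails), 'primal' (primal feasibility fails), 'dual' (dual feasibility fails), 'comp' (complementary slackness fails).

Gradient of f: grad f(x) = Q x + c = (4, -2)
Constraint values g_i(x) = a_i^T x - b_i:
  g_1((-3, 3)) = 0
Stationarity residual: grad f(x) + sum_i lambda_i a_i = (0, 0)
  -> stationarity OK
Primal feasibility (all g_i <= 0): OK
Dual feasibility (all lambda_i >= 0): FAILS
Complementary slackness (lambda_i * g_i(x) = 0 for all i): OK

Verdict: the first failing condition is dual_feasibility -> dual.

dual


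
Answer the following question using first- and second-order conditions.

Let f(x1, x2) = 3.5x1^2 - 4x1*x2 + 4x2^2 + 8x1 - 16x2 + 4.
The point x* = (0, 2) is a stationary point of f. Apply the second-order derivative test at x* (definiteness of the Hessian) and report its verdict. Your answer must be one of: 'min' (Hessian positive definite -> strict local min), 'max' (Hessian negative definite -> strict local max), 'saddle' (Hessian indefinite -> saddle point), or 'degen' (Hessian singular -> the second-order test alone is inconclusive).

Compute the Hessian H = grad^2 f:
  H = [[7, -4], [-4, 8]]
Verify stationarity: grad f(x*) = H x* + g = (0, 0).
Eigenvalues of H: 3.4689, 11.5311.
Both eigenvalues > 0, so H is positive definite -> x* is a strict local min.

min


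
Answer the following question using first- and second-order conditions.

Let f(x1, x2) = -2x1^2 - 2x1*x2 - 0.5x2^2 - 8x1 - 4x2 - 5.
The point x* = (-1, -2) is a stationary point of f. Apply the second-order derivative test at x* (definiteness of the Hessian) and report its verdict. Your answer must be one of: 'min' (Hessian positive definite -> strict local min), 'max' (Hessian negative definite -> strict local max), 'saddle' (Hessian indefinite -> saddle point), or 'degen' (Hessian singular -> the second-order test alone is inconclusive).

Compute the Hessian H = grad^2 f:
  H = [[-4, -2], [-2, -1]]
Verify stationarity: grad f(x*) = H x* + g = (0, 0).
Eigenvalues of H: -5, 0.
H has a zero eigenvalue (singular; negative semidefinite but not definite), so H is neither positive definite, negative definite, nor indefinite. The second-order test alone is inconclusive -> degen.
(Indeed, f is constant along the null direction of H through x*, so x* is not a strict local extremum.)

degen


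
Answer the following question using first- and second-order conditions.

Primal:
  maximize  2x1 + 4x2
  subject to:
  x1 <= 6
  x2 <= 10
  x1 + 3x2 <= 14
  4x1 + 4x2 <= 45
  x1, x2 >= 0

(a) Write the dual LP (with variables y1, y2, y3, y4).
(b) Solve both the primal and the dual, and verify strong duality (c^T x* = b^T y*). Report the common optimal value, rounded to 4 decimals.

The standard primal-dual pair for 'max c^T x s.t. A x <= b, x >= 0' is:
  Dual:  min b^T y  s.t.  A^T y >= c,  y >= 0.

So the dual LP is:
  minimize  6y1 + 10y2 + 14y3 + 45y4
  subject to:
    y1 + y3 + 4y4 >= 2
    y2 + 3y3 + 4y4 >= 4
    y1, y2, y3, y4 >= 0

Solving the primal: x* = (6, 2.6667).
  primal value c^T x* = 22.6667.
Solving the dual: y* = (0.6667, 0, 1.3333, 0).
  dual value b^T y* = 22.6667.
Strong duality: c^T x* = b^T y*. Confirmed.

22.6667


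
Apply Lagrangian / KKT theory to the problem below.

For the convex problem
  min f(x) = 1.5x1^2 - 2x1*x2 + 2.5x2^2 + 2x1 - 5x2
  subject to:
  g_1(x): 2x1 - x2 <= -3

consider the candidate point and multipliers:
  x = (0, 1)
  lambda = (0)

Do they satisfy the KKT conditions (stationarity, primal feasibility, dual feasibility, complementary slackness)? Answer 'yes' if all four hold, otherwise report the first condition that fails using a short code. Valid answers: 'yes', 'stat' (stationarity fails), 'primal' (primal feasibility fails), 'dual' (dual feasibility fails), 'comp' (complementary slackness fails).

Gradient of f: grad f(x) = Q x + c = (0, 0)
Constraint values g_i(x) = a_i^T x - b_i:
  g_1((0, 1)) = 2
Stationarity residual: grad f(x) + sum_i lambda_i a_i = (0, 0)
  -> stationarity OK
Primal feasibility (all g_i <= 0): FAILS
Dual feasibility (all lambda_i >= 0): OK
Complementary slackness (lambda_i * g_i(x) = 0 for all i): OK

Verdict: the first failing condition is primal_feasibility -> primal.

primal


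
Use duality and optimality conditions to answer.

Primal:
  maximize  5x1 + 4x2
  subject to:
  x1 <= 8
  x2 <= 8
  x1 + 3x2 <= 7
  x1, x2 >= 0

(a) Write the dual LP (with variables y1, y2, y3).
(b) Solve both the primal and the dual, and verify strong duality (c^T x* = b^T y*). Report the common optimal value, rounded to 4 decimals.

The standard primal-dual pair for 'max c^T x s.t. A x <= b, x >= 0' is:
  Dual:  min b^T y  s.t.  A^T y >= c,  y >= 0.

So the dual LP is:
  minimize  8y1 + 8y2 + 7y3
  subject to:
    y1 + y3 >= 5
    y2 + 3y3 >= 4
    y1, y2, y3 >= 0

Solving the primal: x* = (7, 0).
  primal value c^T x* = 35.
Solving the dual: y* = (0, 0, 5).
  dual value b^T y* = 35.
Strong duality: c^T x* = b^T y*. Confirmed.

35


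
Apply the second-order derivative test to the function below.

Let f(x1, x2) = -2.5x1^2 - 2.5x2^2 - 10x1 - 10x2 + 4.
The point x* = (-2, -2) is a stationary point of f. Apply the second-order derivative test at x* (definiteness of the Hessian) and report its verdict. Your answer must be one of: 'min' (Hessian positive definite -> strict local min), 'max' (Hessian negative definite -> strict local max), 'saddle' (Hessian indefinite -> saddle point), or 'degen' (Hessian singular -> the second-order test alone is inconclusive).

Compute the Hessian H = grad^2 f:
  H = [[-5, 0], [0, -5]]
Verify stationarity: grad f(x*) = H x* + g = (0, 0).
Eigenvalues of H: -5, -5.
Both eigenvalues < 0, so H is negative definite -> x* is a strict local max.

max


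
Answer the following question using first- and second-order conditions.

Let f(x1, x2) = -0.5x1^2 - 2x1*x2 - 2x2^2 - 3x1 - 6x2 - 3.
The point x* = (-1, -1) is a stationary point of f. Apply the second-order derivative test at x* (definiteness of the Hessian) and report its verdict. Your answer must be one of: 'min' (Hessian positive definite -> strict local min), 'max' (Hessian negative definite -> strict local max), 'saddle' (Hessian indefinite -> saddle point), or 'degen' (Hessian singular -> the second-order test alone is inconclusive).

Compute the Hessian H = grad^2 f:
  H = [[-1, -2], [-2, -4]]
Verify stationarity: grad f(x*) = H x* + g = (0, 0).
Eigenvalues of H: -5, 0.
H has a zero eigenvalue (singular; negative semidefinite but not definite), so H is neither positive definite, negative definite, nor indefinite. The second-order test alone is inconclusive -> degen.
(Indeed, f is constant along the null direction of H through x*, so x* is not a strict local extremum.)

degen


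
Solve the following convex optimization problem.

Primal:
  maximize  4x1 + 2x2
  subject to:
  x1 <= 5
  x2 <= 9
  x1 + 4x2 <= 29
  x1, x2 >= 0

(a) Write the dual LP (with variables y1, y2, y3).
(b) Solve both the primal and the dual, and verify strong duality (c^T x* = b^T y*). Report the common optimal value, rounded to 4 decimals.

The standard primal-dual pair for 'max c^T x s.t. A x <= b, x >= 0' is:
  Dual:  min b^T y  s.t.  A^T y >= c,  y >= 0.

So the dual LP is:
  minimize  5y1 + 9y2 + 29y3
  subject to:
    y1 + y3 >= 4
    y2 + 4y3 >= 2
    y1, y2, y3 >= 0

Solving the primal: x* = (5, 6).
  primal value c^T x* = 32.
Solving the dual: y* = (3.5, 0, 0.5).
  dual value b^T y* = 32.
Strong duality: c^T x* = b^T y*. Confirmed.

32


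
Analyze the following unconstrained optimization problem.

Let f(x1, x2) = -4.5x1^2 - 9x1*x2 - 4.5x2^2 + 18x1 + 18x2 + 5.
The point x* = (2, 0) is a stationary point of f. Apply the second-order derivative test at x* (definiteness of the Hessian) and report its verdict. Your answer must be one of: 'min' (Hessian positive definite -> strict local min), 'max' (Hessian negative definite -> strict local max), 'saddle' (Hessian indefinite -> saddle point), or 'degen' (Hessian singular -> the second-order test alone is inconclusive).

Compute the Hessian H = grad^2 f:
  H = [[-9, -9], [-9, -9]]
Verify stationarity: grad f(x*) = H x* + g = (0, 0).
Eigenvalues of H: -18, 0.
H has a zero eigenvalue (singular; negative semidefinite but not definite), so H is neither positive definite, negative definite, nor indefinite. The second-order test alone is inconclusive -> degen.
(Indeed, f is constant along the null direction of H through x*, so x* is not a strict local extremum.)

degen


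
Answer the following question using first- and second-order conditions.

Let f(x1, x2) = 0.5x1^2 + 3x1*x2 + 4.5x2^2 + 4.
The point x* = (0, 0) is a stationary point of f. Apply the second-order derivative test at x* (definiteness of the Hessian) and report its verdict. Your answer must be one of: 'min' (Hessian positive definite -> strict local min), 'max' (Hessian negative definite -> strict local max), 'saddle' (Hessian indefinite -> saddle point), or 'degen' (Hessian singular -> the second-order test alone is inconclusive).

Compute the Hessian H = grad^2 f:
  H = [[1, 3], [3, 9]]
Verify stationarity: grad f(x*) = H x* + g = (0, 0).
Eigenvalues of H: 0, 10.
H has a zero eigenvalue (singular; positive semidefinite but not definite), so H is neither positive definite, negative definite, nor indefinite. The second-order test alone is inconclusive -> degen.
(Indeed, f is constant along the null direction of H through x*, so x* is not a strict local extremum.)

degen


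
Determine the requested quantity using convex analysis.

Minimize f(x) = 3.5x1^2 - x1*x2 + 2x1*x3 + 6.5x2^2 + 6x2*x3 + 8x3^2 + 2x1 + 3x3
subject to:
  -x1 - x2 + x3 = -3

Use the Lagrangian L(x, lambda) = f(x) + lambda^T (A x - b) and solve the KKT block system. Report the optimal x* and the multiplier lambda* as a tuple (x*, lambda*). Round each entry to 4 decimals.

Form the Lagrangian:
  L(x, lambda) = (1/2) x^T Q x + c^T x + lambda^T (A x - b)
Stationarity (grad_x L = 0): Q x + c + A^T lambda = 0.
Primal feasibility: A x = b.

This gives the KKT block system:
  [ Q   A^T ] [ x     ]   [-c ]
  [ A    0  ] [ lambda ] = [ b ]

Solving the linear system:
  x*      = (0.9689, 0.9931, -1.0381)
  lambda* = (5.7128)
  f(x*)   = 7.981

x* = (0.9689, 0.9931, -1.0381), lambda* = (5.7128)


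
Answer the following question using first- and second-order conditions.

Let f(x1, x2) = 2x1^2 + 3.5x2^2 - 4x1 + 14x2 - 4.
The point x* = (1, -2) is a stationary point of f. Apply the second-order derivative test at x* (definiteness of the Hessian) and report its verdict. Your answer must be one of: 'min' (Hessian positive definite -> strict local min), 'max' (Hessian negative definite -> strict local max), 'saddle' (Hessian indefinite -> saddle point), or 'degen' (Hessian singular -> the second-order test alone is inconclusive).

Compute the Hessian H = grad^2 f:
  H = [[4, 0], [0, 7]]
Verify stationarity: grad f(x*) = H x* + g = (0, 0).
Eigenvalues of H: 4, 7.
Both eigenvalues > 0, so H is positive definite -> x* is a strict local min.

min


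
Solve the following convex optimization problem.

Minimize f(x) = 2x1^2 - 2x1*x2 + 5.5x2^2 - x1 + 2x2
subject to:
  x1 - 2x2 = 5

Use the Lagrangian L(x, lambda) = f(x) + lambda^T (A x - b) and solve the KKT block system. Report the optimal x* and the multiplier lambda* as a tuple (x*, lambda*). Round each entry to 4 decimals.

Form the Lagrangian:
  L(x, lambda) = (1/2) x^T Q x + c^T x + lambda^T (A x - b)
Stationarity (grad_x L = 0): Q x + c + A^T lambda = 0.
Primal feasibility: A x = b.

This gives the KKT block system:
  [ Q   A^T ] [ x     ]   [-c ]
  [ A    0  ] [ lambda ] = [ b ]

Solving the linear system:
  x*      = (1.8421, -1.5789)
  lambda* = (-9.5263)
  f(x*)   = 21.3158

x* = (1.8421, -1.5789), lambda* = (-9.5263)


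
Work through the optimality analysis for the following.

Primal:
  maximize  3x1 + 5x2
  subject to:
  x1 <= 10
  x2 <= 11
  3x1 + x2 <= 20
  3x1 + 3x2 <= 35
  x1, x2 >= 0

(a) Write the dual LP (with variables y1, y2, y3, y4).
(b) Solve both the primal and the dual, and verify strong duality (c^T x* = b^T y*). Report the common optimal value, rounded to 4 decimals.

The standard primal-dual pair for 'max c^T x s.t. A x <= b, x >= 0' is:
  Dual:  min b^T y  s.t.  A^T y >= c,  y >= 0.

So the dual LP is:
  minimize  10y1 + 11y2 + 20y3 + 35y4
  subject to:
    y1 + 3y3 + 3y4 >= 3
    y2 + y3 + 3y4 >= 5
    y1, y2, y3, y4 >= 0

Solving the primal: x* = (0.6667, 11).
  primal value c^T x* = 57.
Solving the dual: y* = (0, 2, 0, 1).
  dual value b^T y* = 57.
Strong duality: c^T x* = b^T y*. Confirmed.

57


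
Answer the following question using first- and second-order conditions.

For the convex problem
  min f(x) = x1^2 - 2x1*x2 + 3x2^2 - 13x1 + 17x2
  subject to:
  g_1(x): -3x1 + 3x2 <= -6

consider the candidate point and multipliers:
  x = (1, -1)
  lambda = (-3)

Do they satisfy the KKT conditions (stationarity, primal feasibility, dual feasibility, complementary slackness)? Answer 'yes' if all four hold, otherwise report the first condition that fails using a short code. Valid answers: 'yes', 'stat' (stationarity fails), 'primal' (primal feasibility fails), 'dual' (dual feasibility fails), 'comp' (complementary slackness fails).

Gradient of f: grad f(x) = Q x + c = (-9, 9)
Constraint values g_i(x) = a_i^T x - b_i:
  g_1((1, -1)) = 0
Stationarity residual: grad f(x) + sum_i lambda_i a_i = (0, 0)
  -> stationarity OK
Primal feasibility (all g_i <= 0): OK
Dual feasibility (all lambda_i >= 0): FAILS
Complementary slackness (lambda_i * g_i(x) = 0 for all i): OK

Verdict: the first failing condition is dual_feasibility -> dual.

dual


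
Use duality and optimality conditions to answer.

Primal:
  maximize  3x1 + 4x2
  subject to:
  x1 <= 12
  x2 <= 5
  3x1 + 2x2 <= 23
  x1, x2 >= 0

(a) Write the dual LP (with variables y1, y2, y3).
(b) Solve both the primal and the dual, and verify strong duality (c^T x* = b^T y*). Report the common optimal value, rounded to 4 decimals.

The standard primal-dual pair for 'max c^T x s.t. A x <= b, x >= 0' is:
  Dual:  min b^T y  s.t.  A^T y >= c,  y >= 0.

So the dual LP is:
  minimize  12y1 + 5y2 + 23y3
  subject to:
    y1 + 3y3 >= 3
    y2 + 2y3 >= 4
    y1, y2, y3 >= 0

Solving the primal: x* = (4.3333, 5).
  primal value c^T x* = 33.
Solving the dual: y* = (0, 2, 1).
  dual value b^T y* = 33.
Strong duality: c^T x* = b^T y*. Confirmed.

33


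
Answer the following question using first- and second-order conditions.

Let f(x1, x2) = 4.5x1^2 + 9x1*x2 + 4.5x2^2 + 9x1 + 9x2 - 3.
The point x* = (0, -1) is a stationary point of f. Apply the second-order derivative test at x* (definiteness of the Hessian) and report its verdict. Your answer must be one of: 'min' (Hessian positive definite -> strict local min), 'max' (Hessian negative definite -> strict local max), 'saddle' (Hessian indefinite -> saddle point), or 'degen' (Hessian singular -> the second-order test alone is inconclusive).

Compute the Hessian H = grad^2 f:
  H = [[9, 9], [9, 9]]
Verify stationarity: grad f(x*) = H x* + g = (0, 0).
Eigenvalues of H: 0, 18.
H has a zero eigenvalue (singular; positive semidefinite but not definite), so H is neither positive definite, negative definite, nor indefinite. The second-order test alone is inconclusive -> degen.
(Indeed, f is constant along the null direction of H through x*, so x* is not a strict local extremum.)

degen


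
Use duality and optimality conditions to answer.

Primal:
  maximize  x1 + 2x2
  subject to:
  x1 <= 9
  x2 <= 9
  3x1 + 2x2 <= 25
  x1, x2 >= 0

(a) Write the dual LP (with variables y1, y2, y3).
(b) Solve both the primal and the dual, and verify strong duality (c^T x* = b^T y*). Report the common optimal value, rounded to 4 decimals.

The standard primal-dual pair for 'max c^T x s.t. A x <= b, x >= 0' is:
  Dual:  min b^T y  s.t.  A^T y >= c,  y >= 0.

So the dual LP is:
  minimize  9y1 + 9y2 + 25y3
  subject to:
    y1 + 3y3 >= 1
    y2 + 2y3 >= 2
    y1, y2, y3 >= 0

Solving the primal: x* = (2.3333, 9).
  primal value c^T x* = 20.3333.
Solving the dual: y* = (0, 1.3333, 0.3333).
  dual value b^T y* = 20.3333.
Strong duality: c^T x* = b^T y*. Confirmed.

20.3333


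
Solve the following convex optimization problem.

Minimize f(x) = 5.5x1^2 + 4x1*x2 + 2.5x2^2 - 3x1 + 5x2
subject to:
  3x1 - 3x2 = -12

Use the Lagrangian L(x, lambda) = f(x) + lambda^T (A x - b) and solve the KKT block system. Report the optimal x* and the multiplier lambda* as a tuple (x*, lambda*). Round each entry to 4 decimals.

Form the Lagrangian:
  L(x, lambda) = (1/2) x^T Q x + c^T x + lambda^T (A x - b)
Stationarity (grad_x L = 0): Q x + c + A^T lambda = 0.
Primal feasibility: A x = b.

This gives the KKT block system:
  [ Q   A^T ] [ x     ]   [-c ]
  [ A    0  ] [ lambda ] = [ b ]

Solving the linear system:
  x*      = (-1.5833, 2.4167)
  lambda* = (3.5833)
  f(x*)   = 29.9167

x* = (-1.5833, 2.4167), lambda* = (3.5833)


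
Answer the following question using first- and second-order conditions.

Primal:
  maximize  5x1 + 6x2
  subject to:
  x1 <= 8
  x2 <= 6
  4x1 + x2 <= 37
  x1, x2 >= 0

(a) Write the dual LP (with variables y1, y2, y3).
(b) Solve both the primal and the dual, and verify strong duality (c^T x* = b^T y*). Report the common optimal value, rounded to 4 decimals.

The standard primal-dual pair for 'max c^T x s.t. A x <= b, x >= 0' is:
  Dual:  min b^T y  s.t.  A^T y >= c,  y >= 0.

So the dual LP is:
  minimize  8y1 + 6y2 + 37y3
  subject to:
    y1 + 4y3 >= 5
    y2 + y3 >= 6
    y1, y2, y3 >= 0

Solving the primal: x* = (7.75, 6).
  primal value c^T x* = 74.75.
Solving the dual: y* = (0, 4.75, 1.25).
  dual value b^T y* = 74.75.
Strong duality: c^T x* = b^T y*. Confirmed.

74.75


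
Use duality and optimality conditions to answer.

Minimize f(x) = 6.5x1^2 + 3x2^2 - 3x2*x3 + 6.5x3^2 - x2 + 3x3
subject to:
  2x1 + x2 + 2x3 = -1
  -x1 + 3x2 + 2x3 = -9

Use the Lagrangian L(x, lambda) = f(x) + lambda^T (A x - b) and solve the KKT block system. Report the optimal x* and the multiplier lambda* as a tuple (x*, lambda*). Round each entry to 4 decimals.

Form the Lagrangian:
  L(x, lambda) = (1/2) x^T Q x + c^T x + lambda^T (A x - b)
Stationarity (grad_x L = 0): Q x + c + A^T lambda = 0.
Primal feasibility: A x = b.

This gives the KKT block system:
  [ Q   A^T ] [ x     ]   [-c ]
  [ A    0  ] [ lambda ] = [ b ]

Solving the linear system:
  x*      = (1.2749, -2.0876, -0.7312)
  lambda* = (-5.4844, 5.6055)
  f(x*)   = 22.4296

x* = (1.2749, -2.0876, -0.7312), lambda* = (-5.4844, 5.6055)


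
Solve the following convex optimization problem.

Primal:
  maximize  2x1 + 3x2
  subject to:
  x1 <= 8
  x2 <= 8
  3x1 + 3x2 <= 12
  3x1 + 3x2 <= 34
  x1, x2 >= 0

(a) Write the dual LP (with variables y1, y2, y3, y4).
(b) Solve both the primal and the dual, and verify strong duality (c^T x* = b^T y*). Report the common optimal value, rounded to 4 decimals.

The standard primal-dual pair for 'max c^T x s.t. A x <= b, x >= 0' is:
  Dual:  min b^T y  s.t.  A^T y >= c,  y >= 0.

So the dual LP is:
  minimize  8y1 + 8y2 + 12y3 + 34y4
  subject to:
    y1 + 3y3 + 3y4 >= 2
    y2 + 3y3 + 3y4 >= 3
    y1, y2, y3, y4 >= 0

Solving the primal: x* = (0, 4).
  primal value c^T x* = 12.
Solving the dual: y* = (0, 0, 1, 0).
  dual value b^T y* = 12.
Strong duality: c^T x* = b^T y*. Confirmed.

12


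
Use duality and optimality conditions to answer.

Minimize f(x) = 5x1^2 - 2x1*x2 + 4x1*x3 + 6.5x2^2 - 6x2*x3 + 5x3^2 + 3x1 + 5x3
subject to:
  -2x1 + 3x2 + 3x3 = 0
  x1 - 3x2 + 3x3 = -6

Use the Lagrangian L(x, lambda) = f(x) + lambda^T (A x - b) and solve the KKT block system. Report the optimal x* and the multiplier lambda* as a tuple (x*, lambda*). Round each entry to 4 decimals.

Form the Lagrangian:
  L(x, lambda) = (1/2) x^T Q x + c^T x + lambda^T (A x - b)
Stationarity (grad_x L = 0): Q x + c + A^T lambda = 0.
Primal feasibility: A x = b.

This gives the KKT block system:
  [ Q   A^T ] [ x     ]   [-c ]
  [ A    0  ] [ lambda ] = [ b ]

Solving the linear system:
  x*      = (-0.3934, 0.8033, -1.0656)
  lambda* = (-0.929, 4.9454)
  f(x*)   = 11.582

x* = (-0.3934, 0.8033, -1.0656), lambda* = (-0.929, 4.9454)


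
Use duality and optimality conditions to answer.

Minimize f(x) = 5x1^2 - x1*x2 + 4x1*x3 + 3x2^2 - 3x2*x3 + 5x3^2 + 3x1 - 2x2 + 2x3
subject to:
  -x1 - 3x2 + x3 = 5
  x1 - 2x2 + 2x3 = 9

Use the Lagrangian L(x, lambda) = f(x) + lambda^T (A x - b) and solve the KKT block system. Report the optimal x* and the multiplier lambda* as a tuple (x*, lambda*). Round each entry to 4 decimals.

Form the Lagrangian:
  L(x, lambda) = (1/2) x^T Q x + c^T x + lambda^T (A x - b)
Stationarity (grad_x L = 0): Q x + c + A^T lambda = 0.
Primal feasibility: A x = b.

This gives the KKT block system:
  [ Q   A^T ] [ x     ]   [-c ]
  [ A    0  ] [ lambda ] = [ b ]

Solving the linear system:
  x*      = (1.6218, -1.4664, 2.2227)
  lambda* = (8.0126, -21.563)
  f(x*)   = 83.1239

x* = (1.6218, -1.4664, 2.2227), lambda* = (8.0126, -21.563)


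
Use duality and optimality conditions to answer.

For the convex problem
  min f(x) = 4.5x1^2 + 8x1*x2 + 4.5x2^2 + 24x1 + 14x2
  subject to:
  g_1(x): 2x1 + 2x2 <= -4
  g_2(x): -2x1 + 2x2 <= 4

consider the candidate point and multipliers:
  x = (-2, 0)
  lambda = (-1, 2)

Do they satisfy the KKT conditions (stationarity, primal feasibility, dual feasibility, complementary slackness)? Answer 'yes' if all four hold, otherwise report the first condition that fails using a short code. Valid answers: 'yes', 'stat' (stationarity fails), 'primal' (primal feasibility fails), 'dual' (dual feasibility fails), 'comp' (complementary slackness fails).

Gradient of f: grad f(x) = Q x + c = (6, -2)
Constraint values g_i(x) = a_i^T x - b_i:
  g_1((-2, 0)) = 0
  g_2((-2, 0)) = 0
Stationarity residual: grad f(x) + sum_i lambda_i a_i = (0, 0)
  -> stationarity OK
Primal feasibility (all g_i <= 0): OK
Dual feasibility (all lambda_i >= 0): FAILS
Complementary slackness (lambda_i * g_i(x) = 0 for all i): OK

Verdict: the first failing condition is dual_feasibility -> dual.

dual


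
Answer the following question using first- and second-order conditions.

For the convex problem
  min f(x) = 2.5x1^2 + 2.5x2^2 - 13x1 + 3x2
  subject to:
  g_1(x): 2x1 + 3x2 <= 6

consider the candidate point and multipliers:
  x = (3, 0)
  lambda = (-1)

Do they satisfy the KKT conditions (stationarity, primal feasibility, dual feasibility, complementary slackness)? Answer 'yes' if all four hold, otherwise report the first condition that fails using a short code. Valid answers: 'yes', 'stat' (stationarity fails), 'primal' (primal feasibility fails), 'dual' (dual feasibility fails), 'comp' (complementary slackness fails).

Gradient of f: grad f(x) = Q x + c = (2, 3)
Constraint values g_i(x) = a_i^T x - b_i:
  g_1((3, 0)) = 0
Stationarity residual: grad f(x) + sum_i lambda_i a_i = (0, 0)
  -> stationarity OK
Primal feasibility (all g_i <= 0): OK
Dual feasibility (all lambda_i >= 0): FAILS
Complementary slackness (lambda_i * g_i(x) = 0 for all i): OK

Verdict: the first failing condition is dual_feasibility -> dual.

dual


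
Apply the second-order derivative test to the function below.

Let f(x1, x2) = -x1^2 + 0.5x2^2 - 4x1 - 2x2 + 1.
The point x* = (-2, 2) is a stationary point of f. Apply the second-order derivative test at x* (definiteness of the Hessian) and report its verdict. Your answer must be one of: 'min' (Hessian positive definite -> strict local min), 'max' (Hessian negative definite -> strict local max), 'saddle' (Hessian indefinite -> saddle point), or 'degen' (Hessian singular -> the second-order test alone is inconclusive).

Compute the Hessian H = grad^2 f:
  H = [[-2, 0], [0, 1]]
Verify stationarity: grad f(x*) = H x* + g = (0, 0).
Eigenvalues of H: -2, 1.
Eigenvalues have mixed signs, so H is indefinite -> x* is a saddle point.

saddle


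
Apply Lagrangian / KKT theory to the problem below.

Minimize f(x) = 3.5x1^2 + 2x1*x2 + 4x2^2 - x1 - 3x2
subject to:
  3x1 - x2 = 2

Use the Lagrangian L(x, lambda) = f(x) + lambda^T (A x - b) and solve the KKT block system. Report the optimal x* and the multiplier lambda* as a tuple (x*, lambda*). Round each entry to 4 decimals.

Form the Lagrangian:
  L(x, lambda) = (1/2) x^T Q x + c^T x + lambda^T (A x - b)
Stationarity (grad_x L = 0): Q x + c + A^T lambda = 0.
Primal feasibility: A x = b.

This gives the KKT block system:
  [ Q   A^T ] [ x     ]   [-c ]
  [ A    0  ] [ lambda ] = [ b ]

Solving the linear system:
  x*      = (0.6813, 0.044)
  lambda* = (-1.2857)
  f(x*)   = 0.8791

x* = (0.6813, 0.044), lambda* = (-1.2857)


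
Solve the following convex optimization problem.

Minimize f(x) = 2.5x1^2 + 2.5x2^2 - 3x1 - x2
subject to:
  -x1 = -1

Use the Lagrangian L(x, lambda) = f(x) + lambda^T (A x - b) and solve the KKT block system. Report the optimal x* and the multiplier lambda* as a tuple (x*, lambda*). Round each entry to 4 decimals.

Form the Lagrangian:
  L(x, lambda) = (1/2) x^T Q x + c^T x + lambda^T (A x - b)
Stationarity (grad_x L = 0): Q x + c + A^T lambda = 0.
Primal feasibility: A x = b.

This gives the KKT block system:
  [ Q   A^T ] [ x     ]   [-c ]
  [ A    0  ] [ lambda ] = [ b ]

Solving the linear system:
  x*      = (1, 0.2)
  lambda* = (2)
  f(x*)   = -0.6

x* = (1, 0.2), lambda* = (2)


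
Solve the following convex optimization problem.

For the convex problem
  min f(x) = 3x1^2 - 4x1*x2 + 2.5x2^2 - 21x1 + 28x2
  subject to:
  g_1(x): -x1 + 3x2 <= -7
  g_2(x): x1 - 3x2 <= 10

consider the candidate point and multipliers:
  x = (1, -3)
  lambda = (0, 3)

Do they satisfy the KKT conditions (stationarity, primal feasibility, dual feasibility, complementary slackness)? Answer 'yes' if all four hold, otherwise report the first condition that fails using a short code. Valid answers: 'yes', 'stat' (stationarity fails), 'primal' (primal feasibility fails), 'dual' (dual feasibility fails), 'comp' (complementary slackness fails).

Gradient of f: grad f(x) = Q x + c = (-3, 9)
Constraint values g_i(x) = a_i^T x - b_i:
  g_1((1, -3)) = -3
  g_2((1, -3)) = 0
Stationarity residual: grad f(x) + sum_i lambda_i a_i = (0, 0)
  -> stationarity OK
Primal feasibility (all g_i <= 0): OK
Dual feasibility (all lambda_i >= 0): OK
Complementary slackness (lambda_i * g_i(x) = 0 for all i): OK

Verdict: yes, KKT holds.

yes


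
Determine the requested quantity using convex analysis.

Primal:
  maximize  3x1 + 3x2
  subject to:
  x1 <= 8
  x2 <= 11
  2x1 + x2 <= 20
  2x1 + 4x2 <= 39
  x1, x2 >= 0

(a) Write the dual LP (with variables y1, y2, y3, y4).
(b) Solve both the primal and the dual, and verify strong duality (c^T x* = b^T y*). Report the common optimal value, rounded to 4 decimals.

The standard primal-dual pair for 'max c^T x s.t. A x <= b, x >= 0' is:
  Dual:  min b^T y  s.t.  A^T y >= c,  y >= 0.

So the dual LP is:
  minimize  8y1 + 11y2 + 20y3 + 39y4
  subject to:
    y1 + 2y3 + 2y4 >= 3
    y2 + y3 + 4y4 >= 3
    y1, y2, y3, y4 >= 0

Solving the primal: x* = (6.8333, 6.3333).
  primal value c^T x* = 39.5.
Solving the dual: y* = (0, 0, 1, 0.5).
  dual value b^T y* = 39.5.
Strong duality: c^T x* = b^T y*. Confirmed.

39.5


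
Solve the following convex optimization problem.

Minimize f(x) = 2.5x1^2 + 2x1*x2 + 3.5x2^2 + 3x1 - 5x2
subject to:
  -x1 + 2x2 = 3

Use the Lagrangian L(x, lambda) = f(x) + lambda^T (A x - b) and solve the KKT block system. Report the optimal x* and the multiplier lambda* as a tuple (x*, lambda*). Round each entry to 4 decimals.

Form the Lagrangian:
  L(x, lambda) = (1/2) x^T Q x + c^T x + lambda^T (A x - b)
Stationarity (grad_x L = 0): Q x + c + A^T lambda = 0.
Primal feasibility: A x = b.

This gives the KKT block system:
  [ Q   A^T ] [ x     ]   [-c ]
  [ A    0  ] [ lambda ] = [ b ]

Solving the linear system:
  x*      = (-1, 1)
  lambda* = (0)
  f(x*)   = -4

x* = (-1, 1), lambda* = (0)


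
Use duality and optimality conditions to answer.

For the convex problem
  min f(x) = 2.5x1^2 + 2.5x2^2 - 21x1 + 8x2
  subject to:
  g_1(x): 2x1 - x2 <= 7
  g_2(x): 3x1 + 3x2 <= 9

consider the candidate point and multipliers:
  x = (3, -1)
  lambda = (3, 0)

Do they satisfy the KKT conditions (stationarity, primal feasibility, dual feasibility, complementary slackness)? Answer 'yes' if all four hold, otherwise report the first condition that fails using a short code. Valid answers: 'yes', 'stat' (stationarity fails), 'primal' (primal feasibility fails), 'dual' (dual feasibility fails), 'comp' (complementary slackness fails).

Gradient of f: grad f(x) = Q x + c = (-6, 3)
Constraint values g_i(x) = a_i^T x - b_i:
  g_1((3, -1)) = 0
  g_2((3, -1)) = -3
Stationarity residual: grad f(x) + sum_i lambda_i a_i = (0, 0)
  -> stationarity OK
Primal feasibility (all g_i <= 0): OK
Dual feasibility (all lambda_i >= 0): OK
Complementary slackness (lambda_i * g_i(x) = 0 for all i): OK

Verdict: yes, KKT holds.

yes


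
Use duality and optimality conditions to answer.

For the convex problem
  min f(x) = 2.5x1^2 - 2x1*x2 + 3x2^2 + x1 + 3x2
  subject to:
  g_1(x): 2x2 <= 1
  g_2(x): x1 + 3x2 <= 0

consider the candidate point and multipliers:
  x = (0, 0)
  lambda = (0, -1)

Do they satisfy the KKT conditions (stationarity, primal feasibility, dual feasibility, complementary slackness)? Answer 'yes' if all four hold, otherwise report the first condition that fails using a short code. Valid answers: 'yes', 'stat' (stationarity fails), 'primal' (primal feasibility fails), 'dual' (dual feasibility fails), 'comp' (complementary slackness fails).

Gradient of f: grad f(x) = Q x + c = (1, 3)
Constraint values g_i(x) = a_i^T x - b_i:
  g_1((0, 0)) = -1
  g_2((0, 0)) = 0
Stationarity residual: grad f(x) + sum_i lambda_i a_i = (0, 0)
  -> stationarity OK
Primal feasibility (all g_i <= 0): OK
Dual feasibility (all lambda_i >= 0): FAILS
Complementary slackness (lambda_i * g_i(x) = 0 for all i): OK

Verdict: the first failing condition is dual_feasibility -> dual.

dual


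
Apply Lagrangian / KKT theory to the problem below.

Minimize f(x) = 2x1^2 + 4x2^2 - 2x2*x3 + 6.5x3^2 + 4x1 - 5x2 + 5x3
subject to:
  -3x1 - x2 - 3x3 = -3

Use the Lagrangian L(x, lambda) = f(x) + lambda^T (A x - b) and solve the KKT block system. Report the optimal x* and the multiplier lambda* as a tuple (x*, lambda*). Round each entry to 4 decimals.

Form the Lagrangian:
  L(x, lambda) = (1/2) x^T Q x + c^T x + lambda^T (A x - b)
Stationarity (grad_x L = 0): Q x + c + A^T lambda = 0.
Primal feasibility: A x = b.

This gives the KKT block system:
  [ Q   A^T ] [ x     ]   [-c ]
  [ A    0  ] [ lambda ] = [ b ]

Solving the linear system:
  x*      = (0.479, 0.9247, 0.2127)
  lambda* = (1.972)
  f(x*)   = 2.1363

x* = (0.479, 0.9247, 0.2127), lambda* = (1.972)


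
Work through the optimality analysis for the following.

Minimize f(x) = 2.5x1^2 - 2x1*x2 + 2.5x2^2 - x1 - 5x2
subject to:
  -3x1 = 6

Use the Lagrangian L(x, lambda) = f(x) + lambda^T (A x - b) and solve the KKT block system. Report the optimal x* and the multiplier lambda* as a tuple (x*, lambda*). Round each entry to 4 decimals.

Form the Lagrangian:
  L(x, lambda) = (1/2) x^T Q x + c^T x + lambda^T (A x - b)
Stationarity (grad_x L = 0): Q x + c + A^T lambda = 0.
Primal feasibility: A x = b.

This gives the KKT block system:
  [ Q   A^T ] [ x     ]   [-c ]
  [ A    0  ] [ lambda ] = [ b ]

Solving the linear system:
  x*      = (-2, 0.2)
  lambda* = (-3.8)
  f(x*)   = 11.9

x* = (-2, 0.2), lambda* = (-3.8)


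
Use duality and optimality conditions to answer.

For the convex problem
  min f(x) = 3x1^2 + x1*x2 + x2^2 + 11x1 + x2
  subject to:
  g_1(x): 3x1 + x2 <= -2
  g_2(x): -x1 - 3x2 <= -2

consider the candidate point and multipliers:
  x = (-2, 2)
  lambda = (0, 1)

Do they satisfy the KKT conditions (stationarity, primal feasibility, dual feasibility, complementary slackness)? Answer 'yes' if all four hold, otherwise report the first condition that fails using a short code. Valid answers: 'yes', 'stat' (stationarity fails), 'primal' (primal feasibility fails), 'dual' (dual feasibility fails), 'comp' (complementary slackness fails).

Gradient of f: grad f(x) = Q x + c = (1, 3)
Constraint values g_i(x) = a_i^T x - b_i:
  g_1((-2, 2)) = -2
  g_2((-2, 2)) = -2
Stationarity residual: grad f(x) + sum_i lambda_i a_i = (0, 0)
  -> stationarity OK
Primal feasibility (all g_i <= 0): OK
Dual feasibility (all lambda_i >= 0): OK
Complementary slackness (lambda_i * g_i(x) = 0 for all i): FAILS

Verdict: the first failing condition is complementary_slackness -> comp.

comp


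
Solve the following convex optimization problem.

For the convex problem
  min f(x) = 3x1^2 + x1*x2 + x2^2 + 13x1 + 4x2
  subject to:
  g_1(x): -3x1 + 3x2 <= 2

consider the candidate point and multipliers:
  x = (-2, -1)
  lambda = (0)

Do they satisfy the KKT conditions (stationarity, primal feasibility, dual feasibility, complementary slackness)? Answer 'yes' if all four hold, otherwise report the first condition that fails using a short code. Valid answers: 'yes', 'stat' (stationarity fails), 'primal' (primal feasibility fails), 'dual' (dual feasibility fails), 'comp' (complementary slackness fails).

Gradient of f: grad f(x) = Q x + c = (0, 0)
Constraint values g_i(x) = a_i^T x - b_i:
  g_1((-2, -1)) = 1
Stationarity residual: grad f(x) + sum_i lambda_i a_i = (0, 0)
  -> stationarity OK
Primal feasibility (all g_i <= 0): FAILS
Dual feasibility (all lambda_i >= 0): OK
Complementary slackness (lambda_i * g_i(x) = 0 for all i): OK

Verdict: the first failing condition is primal_feasibility -> primal.

primal


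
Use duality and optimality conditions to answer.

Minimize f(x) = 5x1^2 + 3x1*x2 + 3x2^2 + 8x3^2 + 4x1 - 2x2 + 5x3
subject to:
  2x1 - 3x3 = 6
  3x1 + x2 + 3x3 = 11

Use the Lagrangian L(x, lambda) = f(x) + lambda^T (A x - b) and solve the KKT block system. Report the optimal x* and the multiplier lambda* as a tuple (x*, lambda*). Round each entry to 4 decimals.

Form the Lagrangian:
  L(x, lambda) = (1/2) x^T Q x + c^T x + lambda^T (A x - b)
Stationarity (grad_x L = 0): Q x + c + A^T lambda = 0.
Primal feasibility: A x = b.

This gives the KKT block system:
  [ Q   A^T ] [ x     ]   [-c ]
  [ A    0  ] [ lambda ] = [ b ]

Solving the linear system:
  x*      = (3.3768, 0.1159, 0.2512)
  lambda* = (-5.8193, -8.8258)
  f(x*)   = 73.2654

x* = (3.3768, 0.1159, 0.2512), lambda* = (-5.8193, -8.8258)


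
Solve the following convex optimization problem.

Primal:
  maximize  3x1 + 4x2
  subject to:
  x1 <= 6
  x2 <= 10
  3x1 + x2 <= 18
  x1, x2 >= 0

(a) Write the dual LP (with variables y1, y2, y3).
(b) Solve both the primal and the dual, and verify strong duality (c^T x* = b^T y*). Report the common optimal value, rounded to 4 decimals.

The standard primal-dual pair for 'max c^T x s.t. A x <= b, x >= 0' is:
  Dual:  min b^T y  s.t.  A^T y >= c,  y >= 0.

So the dual LP is:
  minimize  6y1 + 10y2 + 18y3
  subject to:
    y1 + 3y3 >= 3
    y2 + y3 >= 4
    y1, y2, y3 >= 0

Solving the primal: x* = (2.6667, 10).
  primal value c^T x* = 48.
Solving the dual: y* = (0, 3, 1).
  dual value b^T y* = 48.
Strong duality: c^T x* = b^T y*. Confirmed.

48


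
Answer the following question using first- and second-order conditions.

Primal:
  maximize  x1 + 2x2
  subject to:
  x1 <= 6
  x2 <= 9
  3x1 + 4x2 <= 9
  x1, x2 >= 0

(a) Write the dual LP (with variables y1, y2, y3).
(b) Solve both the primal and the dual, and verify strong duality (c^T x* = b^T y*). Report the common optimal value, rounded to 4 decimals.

The standard primal-dual pair for 'max c^T x s.t. A x <= b, x >= 0' is:
  Dual:  min b^T y  s.t.  A^T y >= c,  y >= 0.

So the dual LP is:
  minimize  6y1 + 9y2 + 9y3
  subject to:
    y1 + 3y3 >= 1
    y2 + 4y3 >= 2
    y1, y2, y3 >= 0

Solving the primal: x* = (0, 2.25).
  primal value c^T x* = 4.5.
Solving the dual: y* = (0, 0, 0.5).
  dual value b^T y* = 4.5.
Strong duality: c^T x* = b^T y*. Confirmed.

4.5
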